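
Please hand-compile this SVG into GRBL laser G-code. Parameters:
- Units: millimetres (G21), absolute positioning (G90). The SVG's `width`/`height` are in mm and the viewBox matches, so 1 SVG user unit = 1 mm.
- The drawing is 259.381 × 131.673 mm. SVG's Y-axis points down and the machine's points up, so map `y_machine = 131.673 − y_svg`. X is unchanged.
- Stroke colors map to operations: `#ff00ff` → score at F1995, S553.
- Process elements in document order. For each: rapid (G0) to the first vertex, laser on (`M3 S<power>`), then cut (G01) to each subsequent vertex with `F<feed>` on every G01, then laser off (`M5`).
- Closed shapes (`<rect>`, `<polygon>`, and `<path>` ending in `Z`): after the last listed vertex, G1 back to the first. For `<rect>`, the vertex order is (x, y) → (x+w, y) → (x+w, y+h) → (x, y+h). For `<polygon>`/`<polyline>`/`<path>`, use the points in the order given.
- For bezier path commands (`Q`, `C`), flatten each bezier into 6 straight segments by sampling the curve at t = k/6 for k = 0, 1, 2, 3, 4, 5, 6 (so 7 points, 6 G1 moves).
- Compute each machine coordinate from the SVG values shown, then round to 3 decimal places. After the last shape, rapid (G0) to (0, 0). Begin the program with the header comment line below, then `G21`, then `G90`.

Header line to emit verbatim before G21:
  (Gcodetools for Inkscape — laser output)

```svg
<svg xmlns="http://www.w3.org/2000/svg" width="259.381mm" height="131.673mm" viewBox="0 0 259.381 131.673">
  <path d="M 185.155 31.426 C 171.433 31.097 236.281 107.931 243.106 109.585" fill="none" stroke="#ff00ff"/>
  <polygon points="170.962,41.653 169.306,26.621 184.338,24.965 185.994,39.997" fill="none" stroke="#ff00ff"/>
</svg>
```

(Gcodetools for Inkscape — laser output)
G21
G90
G0 X185.155 Y100.247
M3 S553
G01 X184.209 Y94.687 F1995
G01 X192.564 Y80.497 F1995
G01 X206.425 Y61.911 F1995
G01 X221.999 Y43.160 F1995
G01 X235.491 Y28.475 F1995
G01 X243.106 Y22.088 F1995
M5
G0 X170.962 Y90.020
M3 S553
G01 X169.306 Y105.052 F1995
G01 X184.338 Y106.708 F1995
G01 X185.994 Y91.676 F1995
G01 X170.962 Y90.020 F1995
M5
G0 X0.000 Y0.000

viewBox `0 0 259.381 131.673` with mm width/height → 1 unit = 1 mm. Flip: y_m = 131.673 − y_svg.

**Shape 1** — `<path>` cubic bezier, stroke `#ff00ff` → score (S553, F1995). Control points (SVG): P0=(185.155,31.426), P1=(171.433,31.097), P2=(236.281,107.931), P3=(243.106,109.585); sampled at t=k/6. Machine vertices: (185.155,100.247) → (184.209,94.687) → (192.564,80.497) → (206.425,61.911) → (221.999,43.160) → (235.491,28.475) → (243.106,22.088). Open path.

**Shape 2** — `<polygon>` regular polygon, stroke `#ff00ff` → score (S553, F1995). Machine vertices: (170.962,90.020) → (169.306,105.052) → (184.338,106.708) → (185.994,91.676) → (170.962,90.020). Closed: final G1 returns to the first vertex.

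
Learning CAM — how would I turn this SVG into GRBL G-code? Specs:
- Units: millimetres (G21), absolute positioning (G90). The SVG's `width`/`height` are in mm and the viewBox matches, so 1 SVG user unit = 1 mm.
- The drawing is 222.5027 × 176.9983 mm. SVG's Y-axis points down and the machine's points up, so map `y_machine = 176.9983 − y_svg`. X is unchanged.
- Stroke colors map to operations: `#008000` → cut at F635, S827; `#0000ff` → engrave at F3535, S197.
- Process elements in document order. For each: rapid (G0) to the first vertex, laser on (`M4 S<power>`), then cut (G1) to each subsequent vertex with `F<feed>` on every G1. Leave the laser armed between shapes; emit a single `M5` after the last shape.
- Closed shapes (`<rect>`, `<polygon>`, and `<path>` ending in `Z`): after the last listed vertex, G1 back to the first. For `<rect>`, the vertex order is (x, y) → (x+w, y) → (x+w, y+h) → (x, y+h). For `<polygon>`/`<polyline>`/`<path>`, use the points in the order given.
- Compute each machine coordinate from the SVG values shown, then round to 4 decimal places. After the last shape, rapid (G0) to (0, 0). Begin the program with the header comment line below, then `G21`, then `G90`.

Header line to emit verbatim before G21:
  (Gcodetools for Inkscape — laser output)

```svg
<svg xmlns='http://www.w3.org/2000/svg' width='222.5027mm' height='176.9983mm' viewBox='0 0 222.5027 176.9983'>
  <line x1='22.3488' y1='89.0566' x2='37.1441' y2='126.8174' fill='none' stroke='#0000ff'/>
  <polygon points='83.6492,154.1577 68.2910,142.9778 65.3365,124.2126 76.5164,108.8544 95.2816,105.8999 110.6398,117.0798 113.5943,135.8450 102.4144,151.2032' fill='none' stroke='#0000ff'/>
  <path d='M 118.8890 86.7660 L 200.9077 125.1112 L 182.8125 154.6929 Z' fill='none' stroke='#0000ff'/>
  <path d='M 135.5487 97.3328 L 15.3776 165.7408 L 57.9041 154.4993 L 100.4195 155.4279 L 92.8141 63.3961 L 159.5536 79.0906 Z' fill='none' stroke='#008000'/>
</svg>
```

1 u = 1 mm; y_m = 176.9983 − y.

[1] `<line>` line segment, #0000ff→engrave S197 F3535: (22.3488,87.9417) → (37.1441,50.1809)

[2] `<polygon>` regular polygon, #0000ff→engrave S197 F3535: (83.6492,22.8406) → (68.2910,34.0205) → (65.3365,52.7857) → (76.5164,68.1439) → (95.2816,71.0984) → (110.6398,59.9185) → (113.5943,41.1533) → (102.4144,25.7951) → (83.6492,22.8406) (closed)

[3] `<path>` closed polygon, #0000ff→engrave S197 F3535: (118.8890,90.2323) → (200.9077,51.8871) → (182.8125,22.3054) → (118.8890,90.2323) (closed)

[4] `<path>` closed polygon, #008000→cut S827 F635: (135.5487,79.6655) → (15.3776,11.2575) → (57.9041,22.4990) → (100.4195,21.5704) → (92.8141,113.6022) → (159.5536,97.9077) → (135.5487,79.6655) (closed)

(Gcodetools for Inkscape — laser output)
G21
G90
G0 X22.3488 Y87.9417
M4 S197
G1 X37.1441 Y50.1809 F3535
G0 X83.6492 Y22.8406
M4 S197
G1 X68.2910 Y34.0205 F3535
G1 X65.3365 Y52.7857 F3535
G1 X76.5164 Y68.1439 F3535
G1 X95.2816 Y71.0984 F3535
G1 X110.6398 Y59.9185 F3535
G1 X113.5943 Y41.1533 F3535
G1 X102.4144 Y25.7951 F3535
G1 X83.6492 Y22.8406 F3535
G0 X118.8890 Y90.2323
M4 S197
G1 X200.9077 Y51.8871 F3535
G1 X182.8125 Y22.3054 F3535
G1 X118.8890 Y90.2323 F3535
G0 X135.5487 Y79.6655
M4 S827
G1 X15.3776 Y11.2575 F635
G1 X57.9041 Y22.4990 F635
G1 X100.4195 Y21.5704 F635
G1 X92.8141 Y113.6022 F635
G1 X159.5536 Y97.9077 F635
G1 X135.5487 Y79.6655 F635
M5
G0 X0.0000 Y0.0000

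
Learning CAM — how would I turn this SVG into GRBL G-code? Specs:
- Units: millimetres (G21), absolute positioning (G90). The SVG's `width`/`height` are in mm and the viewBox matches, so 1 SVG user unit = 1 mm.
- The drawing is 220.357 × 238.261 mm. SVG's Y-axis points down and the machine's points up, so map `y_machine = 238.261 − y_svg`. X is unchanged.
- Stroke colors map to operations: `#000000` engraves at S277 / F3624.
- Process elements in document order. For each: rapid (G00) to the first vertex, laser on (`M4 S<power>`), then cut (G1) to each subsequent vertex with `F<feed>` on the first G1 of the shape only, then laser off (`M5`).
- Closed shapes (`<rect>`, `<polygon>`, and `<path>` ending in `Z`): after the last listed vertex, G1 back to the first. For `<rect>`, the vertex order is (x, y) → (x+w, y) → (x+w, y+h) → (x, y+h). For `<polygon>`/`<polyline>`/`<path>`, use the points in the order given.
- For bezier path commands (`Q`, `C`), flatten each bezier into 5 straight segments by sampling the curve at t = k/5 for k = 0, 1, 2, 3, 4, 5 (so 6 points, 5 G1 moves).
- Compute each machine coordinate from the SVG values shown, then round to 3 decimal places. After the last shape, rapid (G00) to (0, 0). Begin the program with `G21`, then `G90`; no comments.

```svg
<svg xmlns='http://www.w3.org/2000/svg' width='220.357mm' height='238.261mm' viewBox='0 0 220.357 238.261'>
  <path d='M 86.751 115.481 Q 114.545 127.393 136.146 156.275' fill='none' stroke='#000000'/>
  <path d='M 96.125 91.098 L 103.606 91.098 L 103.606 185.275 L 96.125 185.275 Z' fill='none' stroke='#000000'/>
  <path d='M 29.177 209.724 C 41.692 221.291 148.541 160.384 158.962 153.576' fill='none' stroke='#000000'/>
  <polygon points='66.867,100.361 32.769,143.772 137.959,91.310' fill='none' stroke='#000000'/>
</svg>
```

1 u = 1 mm; y_m = 238.261 − y.

[1] `<path>` quadratic bezier, #000000→engrave S277 F3624: (86.751,122.780) → (97.621,117.336) → (107.995,110.535) → (117.874,102.376) → (127.258,92.860) → (136.146,81.986)

[2] `<path>` rectangle, #000000→engrave S277 F3624: (96.125,147.163) → (103.606,147.163) → (103.606,52.986) → (96.125,52.986) → (96.125,147.163) (closed)

[3] `<path>` cubic bezier, #000000→engrave S277 F3624: (29.177,28.537) → (46.480,29.281) → (77.267,41.343) → (112.380,58.649) → (142.664,75.121) → (158.962,84.685)

[4] `<polygon>` closed polygon, #000000→engrave S277 F3624: (66.867,137.900) → (32.769,94.489) → (137.959,146.951) → (66.867,137.900) (closed)

G21
G90
G00 X86.751 Y122.780
M4 S277
G1 X97.621 Y117.336 F3624
G1 X107.995 Y110.535
G1 X117.874 Y102.376
G1 X127.258 Y92.860
G1 X136.146 Y81.986
M5
G00 X96.125 Y147.163
M4 S277
G1 X103.606 Y147.163 F3624
G1 X103.606 Y52.986
G1 X96.125 Y52.986
G1 X96.125 Y147.163
M5
G00 X29.177 Y28.537
M4 S277
G1 X46.480 Y29.281 F3624
G1 X77.267 Y41.343
G1 X112.380 Y58.649
G1 X142.664 Y75.121
G1 X158.962 Y84.685
M5
G00 X66.867 Y137.900
M4 S277
G1 X32.769 Y94.489 F3624
G1 X137.959 Y146.951
G1 X66.867 Y137.900
M5
G00 X0.000 Y0.000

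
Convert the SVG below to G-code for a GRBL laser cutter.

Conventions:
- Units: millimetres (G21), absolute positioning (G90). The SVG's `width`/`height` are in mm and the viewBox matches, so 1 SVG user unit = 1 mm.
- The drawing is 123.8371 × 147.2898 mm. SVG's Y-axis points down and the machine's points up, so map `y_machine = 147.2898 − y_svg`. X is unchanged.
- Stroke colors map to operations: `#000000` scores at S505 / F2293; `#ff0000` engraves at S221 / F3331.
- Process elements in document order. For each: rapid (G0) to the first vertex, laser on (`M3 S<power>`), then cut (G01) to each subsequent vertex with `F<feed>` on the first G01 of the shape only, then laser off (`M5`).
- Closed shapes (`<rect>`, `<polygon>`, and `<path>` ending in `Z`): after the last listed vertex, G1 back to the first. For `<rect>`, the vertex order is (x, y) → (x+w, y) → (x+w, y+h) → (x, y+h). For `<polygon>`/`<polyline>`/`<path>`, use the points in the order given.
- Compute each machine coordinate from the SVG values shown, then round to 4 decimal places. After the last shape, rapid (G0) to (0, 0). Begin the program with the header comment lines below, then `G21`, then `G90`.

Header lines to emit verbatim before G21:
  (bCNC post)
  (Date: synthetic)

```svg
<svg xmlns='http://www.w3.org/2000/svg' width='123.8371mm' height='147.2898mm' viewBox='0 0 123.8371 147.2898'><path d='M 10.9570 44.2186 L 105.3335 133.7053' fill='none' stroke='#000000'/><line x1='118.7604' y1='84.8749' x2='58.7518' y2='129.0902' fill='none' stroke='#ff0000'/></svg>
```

Since the viewBox matches the mm dimensions, user units are millimetres directly. The only transform is the Y-flip y_m = 147.2898 − y_svg.

Shape 1 is a line segment drawn with `<path>`. Its stroke #000000 means score at S505, F2293. After flipping Y the toolpath is (10.9570,103.0712) → (105.3335,13.5845).

Shape 2 is a line segment drawn with `<line>`. Its stroke #ff0000 means engrave at S221, F3331. After flipping Y the toolpath is (118.7604,62.4149) → (58.7518,18.1996).

(bCNC post)
(Date: synthetic)
G21
G90
G0 X10.9570 Y103.0712
M3 S505
G01 X105.3335 Y13.5845 F2293
M5
G0 X118.7604 Y62.4149
M3 S221
G01 X58.7518 Y18.1996 F3331
M5
G0 X0.0000 Y0.0000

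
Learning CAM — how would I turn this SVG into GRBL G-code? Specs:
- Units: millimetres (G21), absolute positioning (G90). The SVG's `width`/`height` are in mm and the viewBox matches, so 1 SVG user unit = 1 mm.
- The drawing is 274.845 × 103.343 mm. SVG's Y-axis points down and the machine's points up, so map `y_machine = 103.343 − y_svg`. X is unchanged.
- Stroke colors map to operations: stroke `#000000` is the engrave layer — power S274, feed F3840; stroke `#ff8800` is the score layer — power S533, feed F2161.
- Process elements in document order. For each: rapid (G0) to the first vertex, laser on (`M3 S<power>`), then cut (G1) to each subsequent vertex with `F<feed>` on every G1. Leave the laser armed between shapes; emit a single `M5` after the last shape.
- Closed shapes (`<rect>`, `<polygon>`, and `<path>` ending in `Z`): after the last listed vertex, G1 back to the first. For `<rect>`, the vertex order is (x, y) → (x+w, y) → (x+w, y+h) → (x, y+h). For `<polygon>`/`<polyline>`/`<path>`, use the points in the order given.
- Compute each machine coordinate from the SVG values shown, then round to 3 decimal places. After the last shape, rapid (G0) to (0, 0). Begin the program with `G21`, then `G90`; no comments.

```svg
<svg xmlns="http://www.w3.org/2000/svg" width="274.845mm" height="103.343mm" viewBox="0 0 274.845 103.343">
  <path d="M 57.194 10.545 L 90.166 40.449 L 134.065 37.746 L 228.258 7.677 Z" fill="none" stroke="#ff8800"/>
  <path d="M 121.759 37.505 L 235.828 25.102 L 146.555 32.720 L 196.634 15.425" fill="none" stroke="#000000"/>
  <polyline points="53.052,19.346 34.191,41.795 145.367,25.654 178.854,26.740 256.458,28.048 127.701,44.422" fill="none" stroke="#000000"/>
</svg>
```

1 u = 1 mm; y_m = 103.343 − y.

[1] `<path>` closed polygon, #ff8800→score S533 F2161: (57.194,92.798) → (90.166,62.894) → (134.065,65.597) → (228.258,95.666) → (57.194,92.798) (closed)

[2] `<path>` open polyline, #000000→engrave S274 F3840: (121.759,65.838) → (235.828,78.241) → (146.555,70.623) → (196.634,87.918)

[3] `<polyline>` open polyline, #000000→engrave S274 F3840: (53.052,83.997) → (34.191,61.548) → (145.367,77.689) → (178.854,76.603) → (256.458,75.295) → (127.701,58.921)

G21
G90
G0 X57.194 Y92.798
M3 S533
G1 X90.166 Y62.894 F2161
G1 X134.065 Y65.597 F2161
G1 X228.258 Y95.666 F2161
G1 X57.194 Y92.798 F2161
G0 X121.759 Y65.838
M3 S274
G1 X235.828 Y78.241 F3840
G1 X146.555 Y70.623 F3840
G1 X196.634 Y87.918 F3840
G0 X53.052 Y83.997
M3 S274
G1 X34.191 Y61.548 F3840
G1 X145.367 Y77.689 F3840
G1 X178.854 Y76.603 F3840
G1 X256.458 Y75.295 F3840
G1 X127.701 Y58.921 F3840
M5
G0 X0.000 Y0.000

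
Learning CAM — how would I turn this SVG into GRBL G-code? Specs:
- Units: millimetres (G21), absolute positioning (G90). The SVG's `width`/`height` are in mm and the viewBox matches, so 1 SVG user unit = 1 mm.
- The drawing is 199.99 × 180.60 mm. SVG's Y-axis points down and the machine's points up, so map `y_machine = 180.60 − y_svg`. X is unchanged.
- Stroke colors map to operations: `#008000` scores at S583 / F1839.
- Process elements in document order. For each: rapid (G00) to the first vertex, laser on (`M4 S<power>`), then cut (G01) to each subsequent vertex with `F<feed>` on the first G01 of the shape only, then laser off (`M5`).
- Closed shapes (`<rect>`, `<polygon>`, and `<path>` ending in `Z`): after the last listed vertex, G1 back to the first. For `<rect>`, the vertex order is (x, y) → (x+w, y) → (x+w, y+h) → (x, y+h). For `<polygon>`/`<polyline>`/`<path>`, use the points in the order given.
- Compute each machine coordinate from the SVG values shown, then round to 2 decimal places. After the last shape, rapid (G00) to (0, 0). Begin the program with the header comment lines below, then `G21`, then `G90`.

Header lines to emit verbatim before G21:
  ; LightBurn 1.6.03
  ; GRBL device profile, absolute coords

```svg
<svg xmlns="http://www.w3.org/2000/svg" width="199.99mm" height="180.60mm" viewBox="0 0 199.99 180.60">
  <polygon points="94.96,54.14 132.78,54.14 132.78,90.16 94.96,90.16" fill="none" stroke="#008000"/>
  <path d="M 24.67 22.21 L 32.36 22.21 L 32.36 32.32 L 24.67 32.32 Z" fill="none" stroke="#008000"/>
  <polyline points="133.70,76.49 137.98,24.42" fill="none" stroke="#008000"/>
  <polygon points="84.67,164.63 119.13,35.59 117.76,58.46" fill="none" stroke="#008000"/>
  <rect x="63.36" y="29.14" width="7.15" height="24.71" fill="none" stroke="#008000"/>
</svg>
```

Since the viewBox matches the mm dimensions, user units are millimetres directly. The only transform is the Y-flip y_m = 180.60 − y_svg.

Shape 1 is a rectangle drawn with `<polygon>`. Its stroke #008000 means score at S583, F1839. After flipping Y the toolpath is (94.96,126.46) → (132.78,126.46) → (132.78,90.44) → (94.96,90.44) → (94.96,126.46), returning to the start.

Shape 2 is a rectangle drawn with `<path>`. Its stroke #008000 means score at S583, F1839. After flipping Y the toolpath is (24.67,158.39) → (32.36,158.39) → (32.36,148.28) → (24.67,148.28) → (24.67,158.39), returning to the start.

Shape 3 is a line segment drawn with `<polyline>`. Its stroke #008000 means score at S583, F1839. After flipping Y the toolpath is (133.70,104.11) → (137.98,156.18).

Shape 4 is a closed polygon drawn with `<polygon>`. Its stroke #008000 means score at S583, F1839. After flipping Y the toolpath is (84.67,15.97) → (119.13,145.01) → (117.76,122.14) → (84.67,15.97), returning to the start.

Shape 5 is a rectangle drawn with `<rect>`. Its stroke #008000 means score at S583, F1839. After flipping Y the toolpath is (63.36,151.46) → (70.51,151.46) → (70.51,126.75) → (63.36,126.75) → (63.36,151.46), returning to the start.

; LightBurn 1.6.03
; GRBL device profile, absolute coords
G21
G90
G00 X94.96 Y126.46
M4 S583
G01 X132.78 Y126.46 F1839
G01 X132.78 Y90.44
G01 X94.96 Y90.44
G01 X94.96 Y126.46
M5
G00 X24.67 Y158.39
M4 S583
G01 X32.36 Y158.39 F1839
G01 X32.36 Y148.28
G01 X24.67 Y148.28
G01 X24.67 Y158.39
M5
G00 X133.70 Y104.11
M4 S583
G01 X137.98 Y156.18 F1839
M5
G00 X84.67 Y15.97
M4 S583
G01 X119.13 Y145.01 F1839
G01 X117.76 Y122.14
G01 X84.67 Y15.97
M5
G00 X63.36 Y151.46
M4 S583
G01 X70.51 Y151.46 F1839
G01 X70.51 Y126.75
G01 X63.36 Y126.75
G01 X63.36 Y151.46
M5
G00 X0.00 Y0.00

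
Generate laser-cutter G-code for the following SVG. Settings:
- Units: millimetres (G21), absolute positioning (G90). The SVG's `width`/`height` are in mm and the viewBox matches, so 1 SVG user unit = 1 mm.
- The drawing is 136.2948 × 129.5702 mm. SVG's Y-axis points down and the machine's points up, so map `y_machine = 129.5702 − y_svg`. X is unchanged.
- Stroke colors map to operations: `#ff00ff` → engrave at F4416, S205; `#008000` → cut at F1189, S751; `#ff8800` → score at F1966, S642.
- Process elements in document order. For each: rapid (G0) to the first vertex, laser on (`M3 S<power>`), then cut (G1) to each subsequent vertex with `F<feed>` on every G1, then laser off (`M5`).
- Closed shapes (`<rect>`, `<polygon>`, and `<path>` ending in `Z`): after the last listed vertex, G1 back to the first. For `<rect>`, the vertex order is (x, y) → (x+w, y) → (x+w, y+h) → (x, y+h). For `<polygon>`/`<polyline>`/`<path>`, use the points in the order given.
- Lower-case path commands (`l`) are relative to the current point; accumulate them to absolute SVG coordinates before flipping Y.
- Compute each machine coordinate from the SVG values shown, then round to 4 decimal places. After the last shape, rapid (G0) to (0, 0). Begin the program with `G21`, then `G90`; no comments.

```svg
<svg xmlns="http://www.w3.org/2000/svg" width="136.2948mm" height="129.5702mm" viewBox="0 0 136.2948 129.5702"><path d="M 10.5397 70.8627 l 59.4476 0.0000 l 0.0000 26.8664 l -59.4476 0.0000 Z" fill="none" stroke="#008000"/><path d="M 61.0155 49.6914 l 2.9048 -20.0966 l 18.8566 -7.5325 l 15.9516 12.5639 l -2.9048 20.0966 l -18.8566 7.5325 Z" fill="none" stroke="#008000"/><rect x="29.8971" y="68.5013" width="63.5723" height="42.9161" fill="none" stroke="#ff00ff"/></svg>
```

1 u = 1 mm; y_m = 129.5702 − y.

[1] `<path>` rectangle, #008000→cut S751 F1189: (10.5397,58.7075) → (69.9873,58.7075) → (69.9873,31.8411) → (10.5397,31.8411) → (10.5397,58.7075) (closed)

[2] `<path>` regular polygon, #008000→cut S751 F1189: (61.0155,79.8788) → (63.9203,99.9754) → (82.7769,107.5079) → (98.7285,94.9440) → (95.8237,74.8474) → (76.9671,67.3149) → (61.0155,79.8788) (closed)

[3] `<rect>` rectangle, #ff00ff→engrave S205 F4416: (29.8971,61.0689) → (93.4694,61.0689) → (93.4694,18.1528) → (29.8971,18.1528) → (29.8971,61.0689) (closed)

G21
G90
G0 X10.5397 Y58.7075
M3 S751
G1 X69.9873 Y58.7075 F1189
G1 X69.9873 Y31.8411 F1189
G1 X10.5397 Y31.8411 F1189
G1 X10.5397 Y58.7075 F1189
M5
G0 X61.0155 Y79.8788
M3 S751
G1 X63.9203 Y99.9754 F1189
G1 X82.7769 Y107.5079 F1189
G1 X98.7285 Y94.9440 F1189
G1 X95.8237 Y74.8474 F1189
G1 X76.9671 Y67.3149 F1189
G1 X61.0155 Y79.8788 F1189
M5
G0 X29.8971 Y61.0689
M3 S205
G1 X93.4694 Y61.0689 F4416
G1 X93.4694 Y18.1528 F4416
G1 X29.8971 Y18.1528 F4416
G1 X29.8971 Y61.0689 F4416
M5
G0 X0.0000 Y0.0000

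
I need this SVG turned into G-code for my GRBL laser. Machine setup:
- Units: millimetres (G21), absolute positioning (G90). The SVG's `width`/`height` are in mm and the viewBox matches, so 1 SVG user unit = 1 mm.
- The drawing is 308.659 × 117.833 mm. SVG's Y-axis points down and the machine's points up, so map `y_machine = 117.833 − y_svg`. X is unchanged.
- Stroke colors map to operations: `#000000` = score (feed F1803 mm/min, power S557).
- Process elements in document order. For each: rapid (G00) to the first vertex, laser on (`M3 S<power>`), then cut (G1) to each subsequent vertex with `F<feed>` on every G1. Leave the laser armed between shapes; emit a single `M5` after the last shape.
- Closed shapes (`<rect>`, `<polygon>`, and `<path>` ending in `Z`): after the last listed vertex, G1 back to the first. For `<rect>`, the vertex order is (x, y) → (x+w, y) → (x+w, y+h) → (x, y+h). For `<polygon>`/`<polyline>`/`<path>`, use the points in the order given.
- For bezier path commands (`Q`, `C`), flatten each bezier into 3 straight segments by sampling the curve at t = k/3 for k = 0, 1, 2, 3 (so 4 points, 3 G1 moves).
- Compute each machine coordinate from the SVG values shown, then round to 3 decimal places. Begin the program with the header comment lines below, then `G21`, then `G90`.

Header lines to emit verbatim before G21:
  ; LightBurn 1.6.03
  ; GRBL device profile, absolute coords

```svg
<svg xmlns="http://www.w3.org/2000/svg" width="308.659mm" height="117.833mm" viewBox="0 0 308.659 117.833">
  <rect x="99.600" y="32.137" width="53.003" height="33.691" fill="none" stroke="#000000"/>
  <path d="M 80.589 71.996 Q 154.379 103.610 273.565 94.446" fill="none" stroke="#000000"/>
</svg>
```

1 u = 1 mm; y_m = 117.833 − y.

[1] `<rect>` rectangle, #000000→score S557 F1803: (99.600,85.696) → (152.603,85.696) → (152.603,52.005) → (99.600,52.005) → (99.600,85.696) (closed)

[2] `<path>` quadratic bezier, #000000→score S557 F1803: (80.589,45.837) → (134.826,29.292) → (199.152,21.809) → (273.565,23.387)

; LightBurn 1.6.03
; GRBL device profile, absolute coords
G21
G90
G00 X99.600 Y85.696
M3 S557
G1 X152.603 Y85.696 F1803
G1 X152.603 Y52.005 F1803
G1 X99.600 Y52.005 F1803
G1 X99.600 Y85.696 F1803
G00 X80.589 Y45.837
M3 S557
G1 X134.826 Y29.292 F1803
G1 X199.152 Y21.809 F1803
G1 X273.565 Y23.387 F1803
M5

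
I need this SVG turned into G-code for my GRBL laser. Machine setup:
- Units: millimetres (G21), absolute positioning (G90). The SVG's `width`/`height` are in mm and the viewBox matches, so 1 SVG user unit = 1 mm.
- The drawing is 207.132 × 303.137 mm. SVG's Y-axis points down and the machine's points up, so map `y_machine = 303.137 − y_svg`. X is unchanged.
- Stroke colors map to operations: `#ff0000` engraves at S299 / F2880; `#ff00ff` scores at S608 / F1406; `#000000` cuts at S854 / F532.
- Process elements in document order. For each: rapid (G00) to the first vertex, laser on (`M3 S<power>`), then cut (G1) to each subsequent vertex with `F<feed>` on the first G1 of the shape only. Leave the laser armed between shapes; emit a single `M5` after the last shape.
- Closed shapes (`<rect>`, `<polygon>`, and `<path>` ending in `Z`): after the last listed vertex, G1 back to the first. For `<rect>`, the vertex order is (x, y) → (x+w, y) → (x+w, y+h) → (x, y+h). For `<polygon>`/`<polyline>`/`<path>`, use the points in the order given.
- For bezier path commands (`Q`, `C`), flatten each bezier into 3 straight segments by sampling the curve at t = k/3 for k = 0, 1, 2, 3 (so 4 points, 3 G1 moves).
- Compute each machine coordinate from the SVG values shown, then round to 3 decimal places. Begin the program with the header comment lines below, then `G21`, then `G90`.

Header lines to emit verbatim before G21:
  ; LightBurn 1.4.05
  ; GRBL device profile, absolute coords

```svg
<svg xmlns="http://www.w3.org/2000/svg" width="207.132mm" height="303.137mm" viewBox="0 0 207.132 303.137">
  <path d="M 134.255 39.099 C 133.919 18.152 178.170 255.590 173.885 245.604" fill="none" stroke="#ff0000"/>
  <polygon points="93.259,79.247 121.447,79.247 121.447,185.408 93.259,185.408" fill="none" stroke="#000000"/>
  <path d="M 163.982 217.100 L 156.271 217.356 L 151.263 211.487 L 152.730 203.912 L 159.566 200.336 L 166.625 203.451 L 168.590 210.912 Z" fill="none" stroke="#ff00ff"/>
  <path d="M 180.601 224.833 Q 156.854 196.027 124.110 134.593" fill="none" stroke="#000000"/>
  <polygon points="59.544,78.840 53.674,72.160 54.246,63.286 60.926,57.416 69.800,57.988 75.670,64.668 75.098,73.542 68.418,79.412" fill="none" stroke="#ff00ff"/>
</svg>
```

1 u = 1 mm; y_m = 303.137 − y.

[1] `<path>` cubic bezier, #ff0000→engrave S299 F2880: (134.255,264.038) → (145.332,217.590) → (165.440,111.288) → (173.885,57.533)

[2] `<polygon>` rectangle, #000000→cut S854 F532: (93.259,223.890) → (121.447,223.890) → (121.447,117.729) → (93.259,117.729) → (93.259,223.890) (closed)

[3] `<path>` regular polygon, #ff00ff→score S608 F1406: (163.982,86.037) → (156.271,85.781) → (151.263,91.650) → (152.730,99.225) → (159.566,102.801) → (166.625,99.686) → (168.590,92.225) → (163.982,86.037) (closed)

[4] `<path>` quadratic bezier, #000000→cut S854 F532: (180.601,78.304) → (163.770,101.133) → (144.940,131.213) → (124.110,168.544)

[5] `<polygon>` regular polygon, #ff00ff→score S608 F1406: (59.544,224.297) → (53.674,230.977) → (54.246,239.851) → (60.926,245.721) → (69.800,245.149) → (75.670,238.469) → (75.098,229.595) → (68.418,223.725) → (59.544,224.297) (closed)

; LightBurn 1.4.05
; GRBL device profile, absolute coords
G21
G90
G00 X134.255 Y264.038
M3 S299
G1 X145.332 Y217.590 F2880
G1 X165.440 Y111.288
G1 X173.885 Y57.533
G00 X93.259 Y223.890
M3 S854
G1 X121.447 Y223.890 F532
G1 X121.447 Y117.729
G1 X93.259 Y117.729
G1 X93.259 Y223.890
G00 X163.982 Y86.037
M3 S608
G1 X156.271 Y85.781 F1406
G1 X151.263 Y91.650
G1 X152.730 Y99.225
G1 X159.566 Y102.801
G1 X166.625 Y99.686
G1 X168.590 Y92.225
G1 X163.982 Y86.037
G00 X180.601 Y78.304
M3 S854
G1 X163.770 Y101.133 F532
G1 X144.940 Y131.213
G1 X124.110 Y168.544
G00 X59.544 Y224.297
M3 S608
G1 X53.674 Y230.977 F1406
G1 X54.246 Y239.851
G1 X60.926 Y245.721
G1 X69.800 Y245.149
G1 X75.670 Y238.469
G1 X75.098 Y229.595
G1 X68.418 Y223.725
G1 X59.544 Y224.297
M5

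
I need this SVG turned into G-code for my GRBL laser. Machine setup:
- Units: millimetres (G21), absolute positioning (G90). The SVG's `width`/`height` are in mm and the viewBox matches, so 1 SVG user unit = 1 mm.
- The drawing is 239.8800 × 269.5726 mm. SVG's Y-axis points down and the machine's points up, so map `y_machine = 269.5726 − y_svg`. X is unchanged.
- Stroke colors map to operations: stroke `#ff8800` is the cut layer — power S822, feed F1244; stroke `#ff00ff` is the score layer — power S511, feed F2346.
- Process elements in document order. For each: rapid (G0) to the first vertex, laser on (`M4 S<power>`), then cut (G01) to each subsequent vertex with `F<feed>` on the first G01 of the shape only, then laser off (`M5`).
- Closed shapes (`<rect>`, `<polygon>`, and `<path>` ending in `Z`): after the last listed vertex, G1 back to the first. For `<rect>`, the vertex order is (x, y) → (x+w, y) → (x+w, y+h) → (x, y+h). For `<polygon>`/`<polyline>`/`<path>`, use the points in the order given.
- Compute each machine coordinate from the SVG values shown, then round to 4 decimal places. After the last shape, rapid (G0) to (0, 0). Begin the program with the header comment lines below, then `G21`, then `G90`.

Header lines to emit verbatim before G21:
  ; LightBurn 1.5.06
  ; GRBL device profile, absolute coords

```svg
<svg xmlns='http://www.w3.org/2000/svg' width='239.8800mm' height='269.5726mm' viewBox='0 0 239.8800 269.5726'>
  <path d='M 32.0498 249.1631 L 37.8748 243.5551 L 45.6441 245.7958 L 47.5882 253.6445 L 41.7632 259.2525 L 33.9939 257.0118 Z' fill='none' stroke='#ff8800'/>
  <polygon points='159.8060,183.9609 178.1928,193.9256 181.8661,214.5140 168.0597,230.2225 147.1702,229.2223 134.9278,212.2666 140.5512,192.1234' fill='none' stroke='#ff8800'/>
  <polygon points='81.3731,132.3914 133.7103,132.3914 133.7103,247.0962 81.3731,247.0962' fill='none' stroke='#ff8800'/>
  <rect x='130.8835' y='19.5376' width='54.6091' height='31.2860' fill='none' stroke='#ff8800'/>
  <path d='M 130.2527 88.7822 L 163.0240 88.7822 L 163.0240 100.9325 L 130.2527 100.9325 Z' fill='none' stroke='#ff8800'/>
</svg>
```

Since the viewBox matches the mm dimensions, user units are millimetres directly. The only transform is the Y-flip y_m = 269.5726 − y_svg.

Shape 1 is a regular polygon drawn with `<path>`. Its stroke #ff8800 means cut at S822, F1244. After flipping Y the toolpath is (32.0498,20.4095) → (37.8748,26.0175) → (45.6441,23.7768) → (47.5882,15.9281) → (41.7632,10.3201) → (33.9939,12.5608) → (32.0498,20.4095), returning to the start.

Shape 2 is a regular polygon drawn with `<polygon>`. Its stroke #ff8800 means cut at S822, F1244. After flipping Y the toolpath is (159.8060,85.6117) → (178.1928,75.6470) → (181.8661,55.0586) → (168.0597,39.3501) → (147.1702,40.3503) → (134.9278,57.3060) → (140.5512,77.4492) → (159.8060,85.6117), returning to the start.

Shape 3 is a rectangle drawn with `<polygon>`. Its stroke #ff8800 means cut at S822, F1244. After flipping Y the toolpath is (81.3731,137.1812) → (133.7103,137.1812) → (133.7103,22.4764) → (81.3731,22.4764) → (81.3731,137.1812), returning to the start.

Shape 4 is a rectangle drawn with `<rect>`. Its stroke #ff8800 means cut at S822, F1244. After flipping Y the toolpath is (130.8835,250.0350) → (185.4926,250.0350) → (185.4926,218.7490) → (130.8835,218.7490) → (130.8835,250.0350), returning to the start.

Shape 5 is a rectangle drawn with `<path>`. Its stroke #ff8800 means cut at S822, F1244. After flipping Y the toolpath is (130.2527,180.7904) → (163.0240,180.7904) → (163.0240,168.6401) → (130.2527,168.6401) → (130.2527,180.7904), returning to the start.

; LightBurn 1.5.06
; GRBL device profile, absolute coords
G21
G90
G0 X32.0498 Y20.4095
M4 S822
G01 X37.8748 Y26.0175 F1244
G01 X45.6441 Y23.7768
G01 X47.5882 Y15.9281
G01 X41.7632 Y10.3201
G01 X33.9939 Y12.5608
G01 X32.0498 Y20.4095
M5
G0 X159.8060 Y85.6117
M4 S822
G01 X178.1928 Y75.6470 F1244
G01 X181.8661 Y55.0586
G01 X168.0597 Y39.3501
G01 X147.1702 Y40.3503
G01 X134.9278 Y57.3060
G01 X140.5512 Y77.4492
G01 X159.8060 Y85.6117
M5
G0 X81.3731 Y137.1812
M4 S822
G01 X133.7103 Y137.1812 F1244
G01 X133.7103 Y22.4764
G01 X81.3731 Y22.4764
G01 X81.3731 Y137.1812
M5
G0 X130.8835 Y250.0350
M4 S822
G01 X185.4926 Y250.0350 F1244
G01 X185.4926 Y218.7490
G01 X130.8835 Y218.7490
G01 X130.8835 Y250.0350
M5
G0 X130.2527 Y180.7904
M4 S822
G01 X163.0240 Y180.7904 F1244
G01 X163.0240 Y168.6401
G01 X130.2527 Y168.6401
G01 X130.2527 Y180.7904
M5
G0 X0.0000 Y0.0000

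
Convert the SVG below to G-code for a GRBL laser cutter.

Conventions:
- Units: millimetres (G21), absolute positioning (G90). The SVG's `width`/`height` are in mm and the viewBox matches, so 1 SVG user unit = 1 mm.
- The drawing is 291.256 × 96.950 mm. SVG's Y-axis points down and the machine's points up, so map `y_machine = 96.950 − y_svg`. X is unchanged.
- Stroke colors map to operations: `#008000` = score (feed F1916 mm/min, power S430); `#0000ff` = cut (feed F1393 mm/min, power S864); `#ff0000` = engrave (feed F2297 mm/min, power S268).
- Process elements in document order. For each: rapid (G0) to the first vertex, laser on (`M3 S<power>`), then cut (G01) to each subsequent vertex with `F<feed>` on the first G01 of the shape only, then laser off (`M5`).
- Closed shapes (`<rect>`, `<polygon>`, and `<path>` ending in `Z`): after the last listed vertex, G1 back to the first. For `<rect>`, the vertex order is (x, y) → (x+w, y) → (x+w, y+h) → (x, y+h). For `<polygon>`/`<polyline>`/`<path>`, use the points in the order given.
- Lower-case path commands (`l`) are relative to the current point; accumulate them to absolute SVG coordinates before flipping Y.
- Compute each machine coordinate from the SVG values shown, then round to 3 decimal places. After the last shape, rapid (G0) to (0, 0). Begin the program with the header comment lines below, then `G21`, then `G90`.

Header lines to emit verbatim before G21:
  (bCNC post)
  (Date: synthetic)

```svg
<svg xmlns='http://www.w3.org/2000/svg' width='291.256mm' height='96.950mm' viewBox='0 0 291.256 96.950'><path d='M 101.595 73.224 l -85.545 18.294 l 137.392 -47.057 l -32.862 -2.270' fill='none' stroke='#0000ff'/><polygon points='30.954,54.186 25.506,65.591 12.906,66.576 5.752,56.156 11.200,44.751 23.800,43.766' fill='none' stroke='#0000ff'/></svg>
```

1 u = 1 mm; y_m = 96.950 − y.

[1] `<path>` open polyline, #0000ff→cut S864 F1393: (101.595,23.726) → (16.050,5.432) → (153.442,52.489) → (120.580,54.759)

[2] `<polygon>` regular polygon, #0000ff→cut S864 F1393: (30.954,42.764) → (25.506,31.359) → (12.906,30.374) → (5.752,40.794) → (11.200,52.199) → (23.800,53.184) → (30.954,42.764) (closed)

(bCNC post)
(Date: synthetic)
G21
G90
G0 X101.595 Y23.726
M3 S864
G01 X16.050 Y5.432 F1393
G01 X153.442 Y52.489
G01 X120.580 Y54.759
M5
G0 X30.954 Y42.764
M3 S864
G01 X25.506 Y31.359 F1393
G01 X12.906 Y30.374
G01 X5.752 Y40.794
G01 X11.200 Y52.199
G01 X23.800 Y53.184
G01 X30.954 Y42.764
M5
G0 X0.000 Y0.000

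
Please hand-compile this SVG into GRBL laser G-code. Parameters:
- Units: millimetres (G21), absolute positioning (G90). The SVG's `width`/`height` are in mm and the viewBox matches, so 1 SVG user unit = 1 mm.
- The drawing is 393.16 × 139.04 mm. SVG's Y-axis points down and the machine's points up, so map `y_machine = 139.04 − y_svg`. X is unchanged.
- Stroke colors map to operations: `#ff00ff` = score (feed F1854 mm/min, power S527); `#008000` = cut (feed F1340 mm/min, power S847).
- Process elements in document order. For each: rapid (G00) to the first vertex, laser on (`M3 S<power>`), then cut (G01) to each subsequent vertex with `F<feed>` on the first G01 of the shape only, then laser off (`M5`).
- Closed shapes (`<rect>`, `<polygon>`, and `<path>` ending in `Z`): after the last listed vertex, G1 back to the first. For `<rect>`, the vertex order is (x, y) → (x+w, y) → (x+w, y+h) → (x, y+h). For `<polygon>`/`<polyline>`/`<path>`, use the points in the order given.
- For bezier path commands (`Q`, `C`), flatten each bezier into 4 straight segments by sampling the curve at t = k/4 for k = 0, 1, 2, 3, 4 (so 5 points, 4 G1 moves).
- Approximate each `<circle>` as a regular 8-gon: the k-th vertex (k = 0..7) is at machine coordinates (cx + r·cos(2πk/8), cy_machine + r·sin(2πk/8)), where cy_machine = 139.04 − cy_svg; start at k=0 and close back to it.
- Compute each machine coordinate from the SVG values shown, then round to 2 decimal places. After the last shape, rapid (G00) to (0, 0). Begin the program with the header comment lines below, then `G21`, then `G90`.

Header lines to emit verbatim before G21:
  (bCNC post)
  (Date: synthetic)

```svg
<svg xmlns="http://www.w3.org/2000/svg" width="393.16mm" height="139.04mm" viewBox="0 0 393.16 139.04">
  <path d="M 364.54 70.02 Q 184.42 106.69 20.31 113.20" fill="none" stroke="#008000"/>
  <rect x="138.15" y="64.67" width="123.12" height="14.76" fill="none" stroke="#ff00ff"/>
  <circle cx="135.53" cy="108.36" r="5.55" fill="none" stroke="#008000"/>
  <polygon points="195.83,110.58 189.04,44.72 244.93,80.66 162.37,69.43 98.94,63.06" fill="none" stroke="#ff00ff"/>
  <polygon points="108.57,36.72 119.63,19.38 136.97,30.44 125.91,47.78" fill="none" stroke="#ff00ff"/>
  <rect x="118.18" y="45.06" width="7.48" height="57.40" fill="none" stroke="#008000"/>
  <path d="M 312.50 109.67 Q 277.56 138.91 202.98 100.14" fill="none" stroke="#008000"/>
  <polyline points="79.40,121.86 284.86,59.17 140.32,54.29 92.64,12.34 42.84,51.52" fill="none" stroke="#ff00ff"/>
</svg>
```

(bCNC post)
(Date: synthetic)
G21
G90
G00 X364.54 Y69.02
M3 S847
G01 X275.48 Y52.57 F1340
G01 X188.42 Y39.89
G01 X103.37 Y30.98
G01 X20.31 Y25.84
M5
G00 X138.15 Y74.37
M3 S527
G01 X261.27 Y74.37 F1854
G01 X261.27 Y59.61
G01 X138.15 Y59.61
G01 X138.15 Y74.37
M5
G00 X141.08 Y30.68
M3 S847
G01 X139.45 Y34.60 F1340
G01 X135.53 Y36.23
G01 X131.61 Y34.60
G01 X129.98 Y30.68
G01 X131.61 Y26.76
G01 X135.53 Y25.13
G01 X139.45 Y26.76
G01 X141.08 Y30.68
M5
G00 X195.83 Y28.46
M3 S527
G01 X189.04 Y94.32 F1854
G01 X244.93 Y58.38
G01 X162.37 Y69.61
G01 X98.94 Y75.98
G01 X195.83 Y28.46
M5
G00 X108.57 Y102.32
M3 S527
G01 X119.63 Y119.66 F1854
G01 X136.97 Y108.60
G01 X125.91 Y91.26
G01 X108.57 Y102.32
M5
G00 X118.18 Y93.98
M3 S847
G01 X125.66 Y93.98 F1340
G01 X125.66 Y36.58
G01 X118.18 Y36.58
G01 X118.18 Y93.98
M5
G00 X312.50 Y29.37
M3 S847
G01 X292.55 Y19.00 F1340
G01 X267.65 Y17.13
G01 X237.79 Y23.77
G01 X202.98 Y38.90
M5
G00 X79.40 Y17.18
M3 S527
G01 X284.86 Y79.87 F1854
G01 X140.32 Y84.75
G01 X92.64 Y126.70
G01 X42.84 Y87.52
M5
G00 X0.00 Y0.00

1 u = 1 mm; y_m = 139.04 − y.

[1] `<path>` quadratic bezier, #008000→cut S847 F1340: (364.54,69.02) → (275.48,52.57) → (188.42,39.89) → (103.37,30.98) → (20.31,25.84)

[2] `<rect>` rectangle, #ff00ff→score S527 F1854: (138.15,74.37) → (261.27,74.37) → (261.27,59.61) → (138.15,59.61) → (138.15,74.37) (closed)

[3] `<circle>` circle, #008000→cut S847 F1340: (141.08,30.68) → (139.45,34.60) → (135.53,36.23) → (131.61,34.60) → (129.98,30.68) → (131.61,26.76) → (135.53,25.13) → (139.45,26.76) → (141.08,30.68) (closed)

[4] `<polygon>` closed polygon, #ff00ff→score S527 F1854: (195.83,28.46) → (189.04,94.32) → (244.93,58.38) → (162.37,69.61) → (98.94,75.98) → (195.83,28.46) (closed)

[5] `<polygon>` regular polygon, #ff00ff→score S527 F1854: (108.57,102.32) → (119.63,119.66) → (136.97,108.60) → (125.91,91.26) → (108.57,102.32) (closed)

[6] `<rect>` rectangle, #008000→cut S847 F1340: (118.18,93.98) → (125.66,93.98) → (125.66,36.58) → (118.18,36.58) → (118.18,93.98) (closed)

[7] `<path>` quadratic bezier, #008000→cut S847 F1340: (312.50,29.37) → (292.55,19.00) → (267.65,17.13) → (237.79,23.77) → (202.98,38.90)

[8] `<polyline>` open polyline, #ff00ff→score S527 F1854: (79.40,17.18) → (284.86,79.87) → (140.32,84.75) → (92.64,126.70) → (42.84,87.52)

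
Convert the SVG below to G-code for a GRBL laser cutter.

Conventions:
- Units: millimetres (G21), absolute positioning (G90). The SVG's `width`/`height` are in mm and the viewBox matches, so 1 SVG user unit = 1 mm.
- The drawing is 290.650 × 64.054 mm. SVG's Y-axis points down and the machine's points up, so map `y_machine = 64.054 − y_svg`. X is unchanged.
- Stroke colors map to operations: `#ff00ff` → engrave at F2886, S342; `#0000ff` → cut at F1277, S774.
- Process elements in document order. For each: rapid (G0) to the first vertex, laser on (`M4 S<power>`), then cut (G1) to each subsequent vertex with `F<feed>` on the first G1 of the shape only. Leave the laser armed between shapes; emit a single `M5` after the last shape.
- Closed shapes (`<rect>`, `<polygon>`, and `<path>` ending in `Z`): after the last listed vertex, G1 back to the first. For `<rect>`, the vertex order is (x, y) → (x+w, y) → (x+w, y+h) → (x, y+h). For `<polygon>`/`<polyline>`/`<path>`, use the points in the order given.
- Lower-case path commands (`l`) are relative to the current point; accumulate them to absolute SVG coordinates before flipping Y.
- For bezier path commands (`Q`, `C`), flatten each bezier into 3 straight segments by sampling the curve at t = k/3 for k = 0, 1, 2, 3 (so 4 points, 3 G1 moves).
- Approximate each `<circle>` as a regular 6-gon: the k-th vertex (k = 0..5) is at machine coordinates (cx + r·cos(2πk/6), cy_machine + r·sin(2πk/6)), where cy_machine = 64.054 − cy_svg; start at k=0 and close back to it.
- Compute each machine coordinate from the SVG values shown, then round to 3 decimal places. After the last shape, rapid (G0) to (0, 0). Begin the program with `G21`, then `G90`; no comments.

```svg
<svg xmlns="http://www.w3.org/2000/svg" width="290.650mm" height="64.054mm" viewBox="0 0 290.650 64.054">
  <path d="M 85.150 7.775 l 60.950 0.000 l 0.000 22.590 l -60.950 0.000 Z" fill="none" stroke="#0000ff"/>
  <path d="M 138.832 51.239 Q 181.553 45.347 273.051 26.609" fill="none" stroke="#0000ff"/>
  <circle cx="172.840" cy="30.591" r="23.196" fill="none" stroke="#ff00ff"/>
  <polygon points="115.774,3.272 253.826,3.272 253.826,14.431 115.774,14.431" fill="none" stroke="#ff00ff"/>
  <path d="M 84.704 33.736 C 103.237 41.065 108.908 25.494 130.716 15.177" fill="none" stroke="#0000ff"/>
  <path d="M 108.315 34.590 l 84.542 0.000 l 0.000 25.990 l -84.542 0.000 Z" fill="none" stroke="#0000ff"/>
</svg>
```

viewBox `0 0 290.650 64.054` with mm width/height → 1 unit = 1 mm. Flip: y_m = 64.054 − y_svg.

**Shape 1** — `<path>` rectangle, stroke `#0000ff` → cut (S774, F1277). Machine vertices: (85.150,56.279) → (146.100,56.279) → (146.100,33.689) → (85.150,33.689) → (85.150,56.279). Closed: final G1 returns to the first vertex.

**Shape 2** — `<path>` quadratic bezier, stroke `#0000ff` → cut (S774, F1277). Control points (SVG): P0=(138.832,51.239), P1=(181.553,45.347), P2=(273.051,26.609); sampled at t=k/3. Machine vertices: (138.832,12.815) → (172.732,18.170) → (217.472,26.380) → (273.051,37.445). Open path.

**Shape 3** — `<circle>` circle, stroke `#ff00ff` → engrave (S342, F2886). Machine vertices: (196.036,33.463) → (184.438,53.551) → (161.242,53.551) → (149.644,33.463) → (161.242,13.375) → (184.438,13.375) → (196.036,33.463). Closed: final G1 returns to the first vertex.

**Shape 4** — `<polygon>` rectangle, stroke `#ff00ff` → engrave (S342, F2886). Machine vertices: (115.774,60.782) → (253.826,60.782) → (253.826,49.623) → (115.774,49.623) → (115.774,60.782). Closed: final G1 returns to the first vertex.

**Shape 5** — `<path>` cubic bezier, stroke `#0000ff` → cut (S774, F1277). Control points (SVG): P0=(84.704,33.736), P1=(103.237,41.065), P2=(108.908,25.494), P3=(130.716,15.177); sampled at t=k/3. Machine vertices: (84.704,30.318) → (100.024,29.580) → (113.213,37.851) → (130.716,48.877). Open path.

**Shape 6** — `<path>` rectangle, stroke `#0000ff` → cut (S774, F1277). Machine vertices: (108.315,29.464) → (192.857,29.464) → (192.857,3.474) → (108.315,3.474) → (108.315,29.464). Closed: final G1 returns to the first vertex.

G21
G90
G0 X85.150 Y56.279
M4 S774
G1 X146.100 Y56.279 F1277
G1 X146.100 Y33.689
G1 X85.150 Y33.689
G1 X85.150 Y56.279
G0 X138.832 Y12.815
M4 S774
G1 X172.732 Y18.170 F1277
G1 X217.472 Y26.380
G1 X273.051 Y37.445
G0 X196.036 Y33.463
M4 S342
G1 X184.438 Y53.551 F2886
G1 X161.242 Y53.551
G1 X149.644 Y33.463
G1 X161.242 Y13.375
G1 X184.438 Y13.375
G1 X196.036 Y33.463
G0 X115.774 Y60.782
M4 S342
G1 X253.826 Y60.782 F2886
G1 X253.826 Y49.623
G1 X115.774 Y49.623
G1 X115.774 Y60.782
G0 X84.704 Y30.318
M4 S774
G1 X100.024 Y29.580 F1277
G1 X113.213 Y37.851
G1 X130.716 Y48.877
G0 X108.315 Y29.464
M4 S774
G1 X192.857 Y29.464 F1277
G1 X192.857 Y3.474
G1 X108.315 Y3.474
G1 X108.315 Y29.464
M5
G0 X0.000 Y0.000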